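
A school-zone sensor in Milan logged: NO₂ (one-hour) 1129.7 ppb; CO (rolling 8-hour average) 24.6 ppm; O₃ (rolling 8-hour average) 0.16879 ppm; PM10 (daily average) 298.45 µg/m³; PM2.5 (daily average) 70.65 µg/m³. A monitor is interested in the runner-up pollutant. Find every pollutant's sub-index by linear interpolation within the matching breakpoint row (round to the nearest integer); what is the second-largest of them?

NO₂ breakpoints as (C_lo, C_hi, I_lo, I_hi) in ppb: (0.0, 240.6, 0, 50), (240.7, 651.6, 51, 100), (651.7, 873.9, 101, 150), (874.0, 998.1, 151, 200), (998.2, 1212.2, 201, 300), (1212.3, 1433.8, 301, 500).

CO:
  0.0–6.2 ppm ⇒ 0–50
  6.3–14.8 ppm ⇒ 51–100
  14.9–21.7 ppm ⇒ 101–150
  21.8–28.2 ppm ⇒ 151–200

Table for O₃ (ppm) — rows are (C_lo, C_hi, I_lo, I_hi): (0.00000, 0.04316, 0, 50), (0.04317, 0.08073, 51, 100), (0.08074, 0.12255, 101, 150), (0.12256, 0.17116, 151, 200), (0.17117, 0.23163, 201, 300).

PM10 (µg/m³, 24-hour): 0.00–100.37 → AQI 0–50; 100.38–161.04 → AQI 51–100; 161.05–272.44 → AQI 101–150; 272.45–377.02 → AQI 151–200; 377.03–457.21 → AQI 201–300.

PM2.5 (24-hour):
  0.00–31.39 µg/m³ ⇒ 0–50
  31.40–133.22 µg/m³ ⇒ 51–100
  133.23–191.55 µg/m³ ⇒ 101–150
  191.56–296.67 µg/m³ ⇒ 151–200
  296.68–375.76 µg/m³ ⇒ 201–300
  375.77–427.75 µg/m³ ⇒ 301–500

NO₂: row 998.2–1212.2 (AQI 201–300). (300−201)·(1129.7−998.2)/(1212.2−998.2) + 201 = 99·131.5/214.0 + 201 ≈ 261.83 → 262.
CO 24.6: bracket 21.8–28.2 → index 151–200; slope 49/6.4, offset 2.8.
AQI = 151 + 49/6.4·2.8 ≈ 172.44 ⇒ 172.
O₃: 0.16879 ∈ [0.12256, 0.17116] ↔ index [151, 200].
151 + (0.16879−0.12256)·(200−151)/(0.17116−0.12256) = 151 + 0.04623·49/0.04860 ≈ 197.61, so AQI = 198.
PM10 298.45: bracket 272.45–377.02 → index 151–200; slope 49/104.57, offset 26.00.
AQI = 151 + 49/104.57·26.00 ≈ 163.18 ⇒ 163.
PM2.5: row 31.40–133.22 (AQI 51–100). (100−51)·(70.65−31.40)/(133.22−31.40) + 51 = 49·39.25/101.82 + 51 ≈ 69.89 → 70.
Sub-indices: NO₂→262, CO→172, O₃→198, PM10→163, PM2.5→70. Ranked high→low: 262, 198, 172, 163, 70. Second-highest sub-index = 198.

198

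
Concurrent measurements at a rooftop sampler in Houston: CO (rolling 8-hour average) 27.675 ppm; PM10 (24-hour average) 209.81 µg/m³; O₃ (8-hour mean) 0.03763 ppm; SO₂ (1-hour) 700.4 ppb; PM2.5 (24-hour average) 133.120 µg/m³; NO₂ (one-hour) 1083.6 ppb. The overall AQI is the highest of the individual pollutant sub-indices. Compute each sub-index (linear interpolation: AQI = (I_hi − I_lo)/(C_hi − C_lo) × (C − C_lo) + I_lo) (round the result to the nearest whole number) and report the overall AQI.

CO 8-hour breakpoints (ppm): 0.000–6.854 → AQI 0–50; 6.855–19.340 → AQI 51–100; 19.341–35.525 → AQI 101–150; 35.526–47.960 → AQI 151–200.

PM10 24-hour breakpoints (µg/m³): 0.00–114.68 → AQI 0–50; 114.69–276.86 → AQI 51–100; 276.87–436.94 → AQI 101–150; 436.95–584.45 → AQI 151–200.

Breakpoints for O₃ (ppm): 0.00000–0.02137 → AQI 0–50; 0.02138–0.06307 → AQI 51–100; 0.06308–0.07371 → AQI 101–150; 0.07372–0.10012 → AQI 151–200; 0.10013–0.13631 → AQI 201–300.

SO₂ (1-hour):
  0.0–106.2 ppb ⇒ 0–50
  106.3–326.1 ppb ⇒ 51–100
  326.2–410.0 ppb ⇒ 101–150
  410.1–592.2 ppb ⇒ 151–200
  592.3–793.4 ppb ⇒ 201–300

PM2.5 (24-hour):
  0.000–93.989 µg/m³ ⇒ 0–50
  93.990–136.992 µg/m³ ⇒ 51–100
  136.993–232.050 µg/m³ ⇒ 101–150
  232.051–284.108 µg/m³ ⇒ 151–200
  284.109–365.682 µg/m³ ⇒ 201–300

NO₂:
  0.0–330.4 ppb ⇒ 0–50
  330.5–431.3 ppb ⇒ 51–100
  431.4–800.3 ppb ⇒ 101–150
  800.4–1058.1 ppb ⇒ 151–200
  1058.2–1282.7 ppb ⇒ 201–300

CO: row 19.341–35.525 (AQI 101–150). (150−101)·(27.675−19.341)/(35.525−19.341) + 101 = 49·8.334/16.184 + 101 ≈ 126.23 → 126.
PM10 209.81: bracket 114.69–276.86 → index 51–100; slope 49/162.17, offset 95.12.
AQI = 51 + 49/162.17·95.12 ≈ 79.74 ⇒ 80.
O₃: 0.03763 lies in 0.02138–0.06307, so I_lo=51, I_hi=100, C_lo=0.02138, C_hi=0.06307.
(100−51)/(0.06307−0.02138) × (0.03763−0.02138) + 51 = 49/0.04169 × 0.01625 + 51 ≈ 70.10 → 70.
SO₂: row 592.3–793.4 (AQI 201–300). (300−201)·(700.4−592.3)/(793.4−592.3) + 201 = 99·108.1/201.1 + 201 ≈ 254.22 → 254.
PM2.5: row 93.990–136.992 (AQI 51–100). (100−51)·(133.120−93.990)/(136.992−93.990) + 51 = 49·39.130/43.002 + 51 ≈ 95.59 → 96.
NO₂: row 1058.2–1282.7 (AQI 201–300). (300−201)·(1083.6−1058.2)/(1282.7−1058.2) + 201 = 99·25.4/224.5 + 201 ≈ 212.20 → 212.
Sub-indices: CO→126, PM10→80, O₃→70, SO₂→254, PM2.5→96, NO₂→212. Overall AQI = max = 254; dominant pollutant is SO₂.

254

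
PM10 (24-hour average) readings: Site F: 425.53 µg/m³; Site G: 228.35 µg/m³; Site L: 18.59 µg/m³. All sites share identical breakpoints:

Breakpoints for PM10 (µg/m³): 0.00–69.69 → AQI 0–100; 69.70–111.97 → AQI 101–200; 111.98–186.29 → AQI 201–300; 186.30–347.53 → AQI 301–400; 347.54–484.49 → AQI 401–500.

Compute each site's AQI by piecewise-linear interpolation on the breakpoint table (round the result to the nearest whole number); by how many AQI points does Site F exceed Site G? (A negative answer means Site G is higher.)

130

Site F: row 347.54–484.49 (AQI 401–500). (500−401)·(425.53−347.54)/(484.49−347.54) + 401 = 99·77.99/136.95 + 401 ≈ 457.38 → 457.
Site G: row 186.30–347.53 (AQI 301–400). (400−301)·(228.35−186.30)/(347.53−186.30) + 301 = 99·42.05/161.23 + 301 ≈ 326.82 → 327.
Site L 18.59: bracket 0.00–69.69 → index 0–100; slope 100/69.69, offset 18.59.
AQI = 0 + 100/69.69·18.59 ≈ 26.68 ⇒ 27.
AQIs: Site F=457, Site G=327, Site L=27. Site F (457) − Site G (327) = 130.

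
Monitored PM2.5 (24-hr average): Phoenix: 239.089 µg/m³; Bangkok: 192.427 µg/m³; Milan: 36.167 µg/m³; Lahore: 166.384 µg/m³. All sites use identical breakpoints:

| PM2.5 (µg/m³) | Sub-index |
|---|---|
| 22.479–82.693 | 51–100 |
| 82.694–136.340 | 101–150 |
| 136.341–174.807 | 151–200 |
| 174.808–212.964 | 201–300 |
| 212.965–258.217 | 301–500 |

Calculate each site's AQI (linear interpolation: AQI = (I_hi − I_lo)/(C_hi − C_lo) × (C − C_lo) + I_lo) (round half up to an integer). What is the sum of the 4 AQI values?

Phoenix 239.089: bracket 212.965–258.217 → index 301–500; slope 199/45.252, offset 26.124.
AQI = 301 + 199/45.252·26.124 ≈ 415.88 ⇒ 416.
Bangkok: 192.427 ∈ [174.808, 212.964] ↔ index [201, 300].
201 + (192.427−174.808)·(300−201)/(212.964−174.808) = 201 + 17.619·99/38.156 ≈ 246.71, so AQI = 247.
Milan: 36.167 ∈ [22.479, 82.693] ↔ index [51, 100].
51 + (36.167−22.479)·(100−51)/(82.693−22.479) = 51 + 13.688·49/60.214 ≈ 62.14, so AQI = 62.
Lahore: 166.384 ∈ [136.341, 174.807] ↔ index [151, 200].
151 + (166.384−136.341)·(200−151)/(174.807−136.341) = 151 + 30.043·49/38.466 ≈ 189.27, so AQI = 189.
AQIs: Phoenix=416, Bangkok=247, Milan=62, Lahore=189. Sum = 416 + 247 + 62 + 189 = 914.

914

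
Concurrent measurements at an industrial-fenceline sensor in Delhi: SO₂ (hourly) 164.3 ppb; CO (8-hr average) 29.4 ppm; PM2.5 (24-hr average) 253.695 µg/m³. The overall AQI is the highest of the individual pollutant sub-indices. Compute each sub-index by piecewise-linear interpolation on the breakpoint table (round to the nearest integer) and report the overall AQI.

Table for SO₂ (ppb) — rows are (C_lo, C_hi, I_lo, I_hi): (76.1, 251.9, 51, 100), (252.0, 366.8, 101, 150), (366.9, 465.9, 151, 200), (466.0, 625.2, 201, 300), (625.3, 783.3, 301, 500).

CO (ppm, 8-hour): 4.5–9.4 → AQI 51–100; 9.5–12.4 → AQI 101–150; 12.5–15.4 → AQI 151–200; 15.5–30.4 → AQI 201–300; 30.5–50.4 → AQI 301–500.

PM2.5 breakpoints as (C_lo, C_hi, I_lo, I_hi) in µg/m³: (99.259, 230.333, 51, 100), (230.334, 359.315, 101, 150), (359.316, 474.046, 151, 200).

SO₂: 164.3 ∈ [76.1, 251.9] ↔ index [51, 100].
51 + (164.3−76.1)·(100−51)/(251.9−76.1) = 51 + 88.2·49/175.8 ≈ 75.58, so AQI = 76.
CO: row 15.5–30.4 (AQI 201–300). (300−201)·(29.4−15.5)/(30.4−15.5) + 201 = 99·13.9/14.9 + 201 ≈ 293.36 → 293.
PM2.5: 253.695 lies in 230.334–359.315, so I_lo=101, I_hi=150, C_lo=230.334, C_hi=359.315.
(150−101)/(359.315−230.334) × (253.695−230.334) + 101 = 49/128.981 × 23.361 + 101 ≈ 109.87 → 110.
Sub-indices: SO₂→76, CO→293, PM2.5→110. Overall AQI = max = 293; dominant pollutant is CO.

293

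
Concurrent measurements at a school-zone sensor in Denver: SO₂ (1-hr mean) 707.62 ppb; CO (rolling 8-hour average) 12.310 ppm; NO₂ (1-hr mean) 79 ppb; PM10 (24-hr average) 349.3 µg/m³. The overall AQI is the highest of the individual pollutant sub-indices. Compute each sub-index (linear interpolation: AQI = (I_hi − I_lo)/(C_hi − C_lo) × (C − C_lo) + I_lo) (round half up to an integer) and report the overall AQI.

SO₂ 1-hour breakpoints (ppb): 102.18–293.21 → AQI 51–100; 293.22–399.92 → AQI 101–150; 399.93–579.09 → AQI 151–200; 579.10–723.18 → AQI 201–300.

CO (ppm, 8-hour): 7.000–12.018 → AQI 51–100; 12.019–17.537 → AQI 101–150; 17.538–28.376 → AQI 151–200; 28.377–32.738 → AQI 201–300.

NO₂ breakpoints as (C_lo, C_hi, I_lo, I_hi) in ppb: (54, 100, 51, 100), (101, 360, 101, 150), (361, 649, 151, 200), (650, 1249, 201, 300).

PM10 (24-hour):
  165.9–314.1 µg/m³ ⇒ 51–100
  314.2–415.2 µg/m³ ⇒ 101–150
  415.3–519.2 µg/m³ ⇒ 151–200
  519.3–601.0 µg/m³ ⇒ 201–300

SO₂: row 579.10–723.18 (AQI 201–300). (300−201)·(707.62−579.10)/(723.18−579.10) + 201 = 99·128.52/144.08 + 201 ≈ 289.31 → 289.
CO 12.310: bracket 12.019–17.537 → index 101–150; slope 49/5.518, offset 0.291.
AQI = 101 + 49/5.518·0.291 ≈ 103.58 ⇒ 104.
NO₂: 79 lies in 54–100, so I_lo=51, I_hi=100, C_lo=54, C_hi=100.
(100−51)/(100−54) × (79−54) + 51 = 49/46 × 25 + 51 ≈ 77.63 → 78.
PM10: 349.3 lies in 314.2–415.2, so I_lo=101, I_hi=150, C_lo=314.2, C_hi=415.2.
(150−101)/(415.2−314.2) × (349.3−314.2) + 101 = 49/101.0 × 35.1 + 101 ≈ 118.03 → 118.
Sub-indices: SO₂→289, CO→104, NO₂→78, PM10→118. Overall AQI = max = 289; dominant pollutant is SO₂.

289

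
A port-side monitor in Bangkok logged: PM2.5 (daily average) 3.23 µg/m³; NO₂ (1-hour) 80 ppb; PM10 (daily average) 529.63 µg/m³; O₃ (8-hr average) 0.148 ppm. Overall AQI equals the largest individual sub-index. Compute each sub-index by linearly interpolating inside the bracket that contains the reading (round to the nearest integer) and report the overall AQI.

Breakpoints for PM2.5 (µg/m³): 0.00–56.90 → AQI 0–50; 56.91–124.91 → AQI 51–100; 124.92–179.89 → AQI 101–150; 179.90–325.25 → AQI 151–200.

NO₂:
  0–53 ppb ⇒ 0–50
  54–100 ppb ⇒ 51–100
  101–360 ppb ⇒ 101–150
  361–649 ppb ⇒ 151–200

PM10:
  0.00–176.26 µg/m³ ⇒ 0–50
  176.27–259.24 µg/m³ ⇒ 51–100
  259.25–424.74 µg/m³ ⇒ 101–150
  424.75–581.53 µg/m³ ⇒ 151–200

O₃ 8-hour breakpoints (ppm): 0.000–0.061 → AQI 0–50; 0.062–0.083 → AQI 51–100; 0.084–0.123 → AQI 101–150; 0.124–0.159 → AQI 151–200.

185

PM2.5: 3.23 ∈ [0.00, 56.90] ↔ index [0, 50].
0 + (3.23−0.00)·(50−0)/(56.90−0.00) = 0 + 3.23·50/56.90 ≈ 2.84, so AQI = 3.
NO₂: row 54–100 (AQI 51–100). (100−51)·(80−54)/(100−54) + 51 = 49·26/46 + 51 ≈ 78.70 → 79.
PM10: 529.63 ∈ [424.75, 581.53] ↔ index [151, 200].
151 + (529.63−424.75)·(200−151)/(581.53−424.75) = 151 + 104.88·49/156.78 ≈ 183.78, so AQI = 184.
O₃: 0.148 lies in 0.124–0.159, so I_lo=151, I_hi=200, C_lo=0.124, C_hi=0.159.
(200−151)/(0.159−0.124) × (0.148−0.124) + 151 = 49/0.035 × 0.024 + 151 ≈ 184.60 → 185.
Sub-indices: PM2.5→3, NO₂→79, PM10→184, O₃→185. Overall AQI = max = 185; dominant pollutant is O₃.
AQI 185: Unhealthy.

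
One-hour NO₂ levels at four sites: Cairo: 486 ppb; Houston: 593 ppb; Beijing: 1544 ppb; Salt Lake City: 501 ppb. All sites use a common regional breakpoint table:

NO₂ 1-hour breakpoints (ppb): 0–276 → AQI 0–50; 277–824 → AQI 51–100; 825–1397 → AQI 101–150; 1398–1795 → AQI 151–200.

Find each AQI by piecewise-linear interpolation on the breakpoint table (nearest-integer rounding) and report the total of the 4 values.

Cairo: 486 lies in 277–824, so I_lo=51, I_hi=100, C_lo=277, C_hi=824.
(100−51)/(824−277) × (486−277) + 51 = 49/547 × 209 + 51 ≈ 69.72 → 70.
Houston: row 277–824 (AQI 51–100). (100−51)·(593−277)/(824−277) + 51 = 49·316/547 + 51 ≈ 79.31 → 79.
Beijing: 1544 lies in 1398–1795, so I_lo=151, I_hi=200, C_lo=1398, C_hi=1795.
(200−151)/(1795−1398) × (1544−1398) + 151 = 49/397 × 146 + 151 ≈ 169.02 → 169.
Salt Lake City: 501 ∈ [277, 824] ↔ index [51, 100].
51 + (501−277)·(100−51)/(824−277) = 51 + 224·49/547 ≈ 71.07, so AQI = 71.
AQIs: Cairo=70, Houston=79, Beijing=169, Salt Lake City=71. Sum = 70 + 79 + 169 + 71 = 389.

389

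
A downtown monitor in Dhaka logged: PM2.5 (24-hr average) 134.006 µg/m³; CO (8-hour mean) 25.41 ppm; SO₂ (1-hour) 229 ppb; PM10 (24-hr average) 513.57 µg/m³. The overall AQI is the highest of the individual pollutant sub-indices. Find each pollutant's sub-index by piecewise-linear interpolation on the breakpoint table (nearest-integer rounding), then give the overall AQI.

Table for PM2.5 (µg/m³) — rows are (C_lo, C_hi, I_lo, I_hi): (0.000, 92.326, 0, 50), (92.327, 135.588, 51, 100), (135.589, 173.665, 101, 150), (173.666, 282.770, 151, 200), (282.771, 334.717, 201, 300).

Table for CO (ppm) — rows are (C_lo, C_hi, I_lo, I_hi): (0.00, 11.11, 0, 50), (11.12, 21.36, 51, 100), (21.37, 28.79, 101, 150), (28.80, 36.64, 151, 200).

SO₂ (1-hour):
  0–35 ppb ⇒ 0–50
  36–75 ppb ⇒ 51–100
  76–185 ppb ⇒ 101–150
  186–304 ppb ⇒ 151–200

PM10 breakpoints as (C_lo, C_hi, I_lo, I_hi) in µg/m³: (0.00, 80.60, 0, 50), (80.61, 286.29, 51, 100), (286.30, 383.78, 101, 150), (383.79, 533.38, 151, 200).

194

PM2.5: 134.006 lies in 92.327–135.588, so I_lo=51, I_hi=100, C_lo=92.327, C_hi=135.588.
(100−51)/(135.588−92.327) × (134.006−92.327) + 51 = 49/43.261 × 41.679 + 51 ≈ 98.21 → 98.
CO: 25.41 ∈ [21.37, 28.79] ↔ index [101, 150].
101 + (25.41−21.37)·(150−101)/(28.79−21.37) = 101 + 4.04·49/7.42 ≈ 127.68, so AQI = 128.
SO₂ 229: bracket 186–304 → index 151–200; slope 49/118, offset 43.
AQI = 151 + 49/118·43 ≈ 168.86 ⇒ 169.
PM10 513.57: bracket 383.79–533.38 → index 151–200; slope 49/149.59, offset 129.78.
AQI = 151 + 49/149.59·129.78 ≈ 193.51 ⇒ 194.
Sub-indices: PM2.5→98, CO→128, SO₂→169, PM10→194. Overall AQI = max = 194; dominant pollutant is PM10.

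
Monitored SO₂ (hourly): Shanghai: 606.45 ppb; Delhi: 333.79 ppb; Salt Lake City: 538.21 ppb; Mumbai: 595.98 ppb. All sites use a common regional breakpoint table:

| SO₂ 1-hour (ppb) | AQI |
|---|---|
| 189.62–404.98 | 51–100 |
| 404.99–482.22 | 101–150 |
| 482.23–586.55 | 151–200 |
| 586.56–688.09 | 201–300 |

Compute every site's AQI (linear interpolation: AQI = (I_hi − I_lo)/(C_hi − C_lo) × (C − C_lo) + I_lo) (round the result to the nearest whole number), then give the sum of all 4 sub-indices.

Shanghai 606.45: bracket 586.56–688.09 → index 201–300; slope 99/101.53, offset 19.89.
AQI = 201 + 99/101.53·19.89 ≈ 220.39 ⇒ 220.
Delhi: 333.79 ∈ [189.62, 404.98] ↔ index [51, 100].
51 + (333.79−189.62)·(100−51)/(404.98−189.62) = 51 + 144.17·49/215.36 ≈ 83.80, so AQI = 84.
Salt Lake City: 538.21 lies in 482.23–586.55, so I_lo=151, I_hi=200, C_lo=482.23, C_hi=586.55.
(200−151)/(586.55−482.23) × (538.21−482.23) + 151 = 49/104.32 × 55.98 + 151 ≈ 177.29 → 177.
Mumbai: 595.98 ∈ [586.56, 688.09] ↔ index [201, 300].
201 + (595.98−586.56)·(300−201)/(688.09−586.56) = 201 + 9.42·99/101.53 ≈ 210.19, so AQI = 210.
AQIs: Shanghai=220, Delhi=84, Salt Lake City=177, Mumbai=210. Sum = 220 + 84 + 177 + 210 = 691.

691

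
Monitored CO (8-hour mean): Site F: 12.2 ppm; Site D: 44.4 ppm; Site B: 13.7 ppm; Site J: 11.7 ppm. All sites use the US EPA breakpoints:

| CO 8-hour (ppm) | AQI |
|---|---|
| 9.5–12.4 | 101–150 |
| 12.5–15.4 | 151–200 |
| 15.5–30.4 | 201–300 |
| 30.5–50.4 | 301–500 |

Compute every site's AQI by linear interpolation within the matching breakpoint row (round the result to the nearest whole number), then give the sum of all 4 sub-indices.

Site F: 12.2 lies in 9.5–12.4, so I_lo=101, I_hi=150, C_lo=9.5, C_hi=12.4.
(150−101)/(12.4−9.5) × (12.2−9.5) + 101 = 49/2.9 × 2.7 + 101 ≈ 146.62 → 147.
Site D 44.4: bracket 30.5–50.4 → index 301–500; slope 199/19.9, offset 13.9.
AQI = 301 + 199/19.9·13.9 ≈ 440.00 ⇒ 440.
Site B 13.7: bracket 12.5–15.4 → index 151–200; slope 49/2.9, offset 1.2.
AQI = 151 + 49/2.9·1.2 ≈ 171.28 ⇒ 171.
Site J: 11.7 ∈ [9.5, 12.4] ↔ index [101, 150].
101 + (11.7−9.5)·(150−101)/(12.4−9.5) = 101 + 2.2·49/2.9 ≈ 138.17, so AQI = 138.
AQIs: Site F=147, Site D=440, Site B=171, Site J=138. Sum = 147 + 440 + 171 + 138 = 896.

896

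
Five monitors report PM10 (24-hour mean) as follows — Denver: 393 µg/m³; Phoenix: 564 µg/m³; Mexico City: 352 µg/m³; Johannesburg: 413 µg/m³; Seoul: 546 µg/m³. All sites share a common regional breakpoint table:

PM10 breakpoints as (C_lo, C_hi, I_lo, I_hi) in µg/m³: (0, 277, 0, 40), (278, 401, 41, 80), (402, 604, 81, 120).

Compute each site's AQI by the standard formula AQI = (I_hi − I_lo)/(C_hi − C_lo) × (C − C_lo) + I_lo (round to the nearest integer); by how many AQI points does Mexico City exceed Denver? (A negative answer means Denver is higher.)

Denver: 393 lies in 278–401, so I_lo=41, I_hi=80, C_lo=278, C_hi=401.
(80−41)/(401−278) × (393−278) + 41 = 39/123 × 115 + 41 ≈ 77.46 → 77.
Phoenix: 564 lies in 402–604, so I_lo=81, I_hi=120, C_lo=402, C_hi=604.
(120−81)/(604−402) × (564−402) + 81 = 39/202 × 162 + 81 ≈ 112.28 → 112.
Mexico City: row 278–401 (AQI 41–80). (80−41)·(352−278)/(401−278) + 41 = 39·74/123 + 41 ≈ 64.46 → 64.
Johannesburg: 413 lies in 402–604, so I_lo=81, I_hi=120, C_lo=402, C_hi=604.
(120−81)/(604−402) × (413−402) + 81 = 39/202 × 11 + 81 ≈ 83.12 → 83.
Seoul: row 402–604 (AQI 81–120). (120−81)·(546−402)/(604−402) + 81 = 39·144/202 + 81 ≈ 108.80 → 109.
AQIs: Denver=77, Phoenix=112, Mexico City=64, Johannesburg=83, Seoul=109. Mexico City (64) − Denver (77) = -13.

-13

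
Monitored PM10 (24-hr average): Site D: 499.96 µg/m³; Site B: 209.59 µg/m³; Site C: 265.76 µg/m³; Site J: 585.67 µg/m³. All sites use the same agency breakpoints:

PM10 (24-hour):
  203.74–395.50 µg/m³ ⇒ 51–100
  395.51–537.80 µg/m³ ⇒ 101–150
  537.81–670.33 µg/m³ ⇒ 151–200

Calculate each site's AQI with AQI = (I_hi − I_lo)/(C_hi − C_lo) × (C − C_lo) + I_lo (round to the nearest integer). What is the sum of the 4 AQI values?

Site D: 499.96 lies in 395.51–537.80, so I_lo=101, I_hi=150, C_lo=395.51, C_hi=537.80.
(150−101)/(537.80−395.51) × (499.96−395.51) + 101 = 49/142.29 × 104.45 + 101 ≈ 136.97 → 137.
Site B: row 203.74–395.50 (AQI 51–100). (100−51)·(209.59−203.74)/(395.50−203.74) + 51 = 49·5.85/191.76 + 51 ≈ 52.49 → 52.
Site C: 265.76 ∈ [203.74, 395.50] ↔ index [51, 100].
51 + (265.76−203.74)·(100−51)/(395.50−203.74) = 51 + 62.02·49/191.76 ≈ 66.85, so AQI = 67.
Site J: 585.67 lies in 537.81–670.33, so I_lo=151, I_hi=200, C_lo=537.81, C_hi=670.33.
(200−151)/(670.33−537.81) × (585.67−537.81) + 151 = 49/132.52 × 47.86 + 151 ≈ 168.70 → 169.
AQIs: Site D=137, Site B=52, Site C=67, Site J=169. Sum = 137 + 52 + 67 + 169 = 425.

425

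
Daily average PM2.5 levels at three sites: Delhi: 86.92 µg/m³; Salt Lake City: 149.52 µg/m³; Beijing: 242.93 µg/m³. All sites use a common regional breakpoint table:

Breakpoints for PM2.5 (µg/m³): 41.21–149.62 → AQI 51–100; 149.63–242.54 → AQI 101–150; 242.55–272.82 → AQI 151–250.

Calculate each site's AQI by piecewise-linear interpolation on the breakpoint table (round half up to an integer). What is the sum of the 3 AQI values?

Delhi: row 41.21–149.62 (AQI 51–100). (100−51)·(86.92−41.21)/(149.62−41.21) + 51 = 49·45.71/108.41 + 51 ≈ 71.66 → 72.
Salt Lake City: 149.52 ∈ [41.21, 149.62] ↔ index [51, 100].
51 + (149.52−41.21)·(100−51)/(149.62−41.21) = 51 + 108.31·49/108.41 ≈ 99.95, so AQI = 100.
Beijing: row 242.55–272.82 (AQI 151–250). (250−151)·(242.93−242.55)/(272.82−242.55) + 151 = 99·0.38/30.27 + 151 ≈ 152.24 → 152.
AQIs: Delhi=72, Salt Lake City=100, Beijing=152. Sum = 72 + 100 + 152 = 324.

324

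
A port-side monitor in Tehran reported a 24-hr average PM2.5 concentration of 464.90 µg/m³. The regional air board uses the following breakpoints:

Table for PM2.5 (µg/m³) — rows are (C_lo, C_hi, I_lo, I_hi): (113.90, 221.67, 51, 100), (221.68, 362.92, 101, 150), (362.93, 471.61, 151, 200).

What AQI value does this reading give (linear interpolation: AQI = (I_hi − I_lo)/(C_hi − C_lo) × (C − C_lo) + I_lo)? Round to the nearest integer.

PM2.5 464.90: bracket 362.93–471.61 → index 151–200; slope 49/108.68, offset 101.97.
AQI = 151 + 49/108.68·101.97 ≈ 196.97 ⇒ 197.
AQI 197 falls in the Unhealthy category.

197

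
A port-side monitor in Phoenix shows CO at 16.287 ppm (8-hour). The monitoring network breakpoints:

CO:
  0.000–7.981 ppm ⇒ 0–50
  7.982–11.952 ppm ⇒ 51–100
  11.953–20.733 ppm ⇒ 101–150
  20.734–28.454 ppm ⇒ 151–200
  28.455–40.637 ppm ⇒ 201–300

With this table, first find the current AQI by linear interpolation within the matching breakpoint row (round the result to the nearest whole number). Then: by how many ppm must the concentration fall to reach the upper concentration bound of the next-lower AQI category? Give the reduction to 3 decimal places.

4.335

CO: 16.287 lies in 11.953–20.733, so I_lo=101, I_hi=150, C_lo=11.953, C_hi=20.733.
(150−101)/(20.733−11.953) × (16.287−11.953) + 101 = 49/8.780 × 4.334 + 101 ≈ 125.19 → 125.
Current AQI 125 is in the Unhealthy for Sensitive Groups range (101–150). The next-lower category tops out at AQI 100, whose upper concentration bound is 11.952 ppm.
Reduction needed = 16.287 − 11.952 = 4.335 ppm.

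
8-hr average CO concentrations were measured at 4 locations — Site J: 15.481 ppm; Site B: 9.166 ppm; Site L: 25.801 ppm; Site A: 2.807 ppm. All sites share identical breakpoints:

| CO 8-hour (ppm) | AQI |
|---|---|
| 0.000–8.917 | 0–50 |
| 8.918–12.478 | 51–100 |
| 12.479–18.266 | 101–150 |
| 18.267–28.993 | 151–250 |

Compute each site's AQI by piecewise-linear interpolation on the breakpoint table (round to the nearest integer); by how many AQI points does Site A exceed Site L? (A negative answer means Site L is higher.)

Site J: 15.481 lies in 12.479–18.266, so I_lo=101, I_hi=150, C_lo=12.479, C_hi=18.266.
(150−101)/(18.266−12.479) × (15.481−12.479) + 101 = 49/5.787 × 3.002 + 101 ≈ 126.42 → 126.
Site B 9.166: bracket 8.918–12.478 → index 51–100; slope 49/3.560, offset 0.248.
AQI = 51 + 49/3.560·0.248 ≈ 54.41 ⇒ 54.
Site L: row 18.267–28.993 (AQI 151–250). (250−151)·(25.801−18.267)/(28.993−18.267) + 151 = 99·7.534/10.726 + 151 ≈ 220.54 → 221.
Site A: 2.807 lies in 0.000–8.917, so I_lo=0, I_hi=50, C_lo=0.000, C_hi=8.917.
(50−0)/(8.917−0.000) × (2.807−0.000) + 0 = 50/8.917 × 2.807 + 0 ≈ 15.74 → 16.
AQIs: Site J=126, Site B=54, Site L=221, Site A=16. Site A (16) − Site L (221) = -205.

-205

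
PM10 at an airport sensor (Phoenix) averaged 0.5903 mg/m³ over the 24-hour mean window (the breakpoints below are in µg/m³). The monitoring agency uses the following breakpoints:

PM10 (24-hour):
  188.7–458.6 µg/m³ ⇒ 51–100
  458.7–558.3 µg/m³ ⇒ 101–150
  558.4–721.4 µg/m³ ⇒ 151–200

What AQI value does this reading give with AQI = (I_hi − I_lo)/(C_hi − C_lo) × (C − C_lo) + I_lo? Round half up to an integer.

Convert: 0.5903 mg/m³ = 590.3 µg/m³.
PM10 590.3: bracket 558.4–721.4 → index 151–200; slope 49/163.0, offset 31.9.
AQI = 151 + 49/163.0·31.9 ≈ 160.59 ⇒ 161.

161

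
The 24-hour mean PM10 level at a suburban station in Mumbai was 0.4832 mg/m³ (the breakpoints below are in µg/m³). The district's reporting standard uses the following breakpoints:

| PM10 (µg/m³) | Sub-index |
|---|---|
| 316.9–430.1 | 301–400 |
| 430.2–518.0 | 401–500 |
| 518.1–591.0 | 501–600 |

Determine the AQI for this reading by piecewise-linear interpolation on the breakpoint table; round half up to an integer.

Convert: 0.4832 mg/m³ = 483.2 µg/m³.
PM10: 483.2 ∈ [430.2, 518.0] ↔ index [401, 500].
401 + (483.2−430.2)·(500−401)/(518.0−430.2) = 401 + 53.0·99/87.8 ≈ 460.76, so AQI = 461.

461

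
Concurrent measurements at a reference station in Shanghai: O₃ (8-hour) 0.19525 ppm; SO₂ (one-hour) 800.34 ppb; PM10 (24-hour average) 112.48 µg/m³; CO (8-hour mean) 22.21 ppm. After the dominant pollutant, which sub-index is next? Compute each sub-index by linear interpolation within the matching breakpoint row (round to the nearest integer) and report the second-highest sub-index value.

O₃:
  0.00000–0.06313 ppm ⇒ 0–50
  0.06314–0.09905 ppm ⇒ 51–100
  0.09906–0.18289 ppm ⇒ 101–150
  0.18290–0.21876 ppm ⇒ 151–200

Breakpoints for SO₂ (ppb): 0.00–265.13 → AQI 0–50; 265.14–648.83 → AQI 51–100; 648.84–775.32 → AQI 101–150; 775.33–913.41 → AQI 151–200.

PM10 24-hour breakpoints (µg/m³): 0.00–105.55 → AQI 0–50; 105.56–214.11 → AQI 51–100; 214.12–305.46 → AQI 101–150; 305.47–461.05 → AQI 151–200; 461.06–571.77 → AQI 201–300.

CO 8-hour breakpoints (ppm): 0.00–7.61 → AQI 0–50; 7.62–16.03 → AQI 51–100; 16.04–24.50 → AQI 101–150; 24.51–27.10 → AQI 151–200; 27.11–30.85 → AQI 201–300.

O₃: row 0.18290–0.21876 (AQI 151–200). (200−151)·(0.19525−0.18290)/(0.21876−0.18290) + 151 = 49·0.01235/0.03586 + 151 ≈ 167.88 → 168.
SO₂ 800.34: bracket 775.33–913.41 → index 151–200; slope 49/138.08, offset 25.01.
AQI = 151 + 49/138.08·25.01 ≈ 159.88 ⇒ 160.
PM10: row 105.56–214.11 (AQI 51–100). (100−51)·(112.48−105.56)/(214.11−105.56) + 51 = 49·6.92/108.55 + 51 ≈ 54.12 → 54.
CO: 22.21 lies in 16.04–24.50, so I_lo=101, I_hi=150, C_lo=16.04, C_hi=24.50.
(150−101)/(24.50−16.04) × (22.21−16.04) + 101 = 49/8.46 × 6.17 + 101 ≈ 136.74 → 137.
Sub-indices: O₃→168, SO₂→160, PM10→54, CO→137. Ranked high→low: 168, 160, 137, 54. Second-highest sub-index = 160.

160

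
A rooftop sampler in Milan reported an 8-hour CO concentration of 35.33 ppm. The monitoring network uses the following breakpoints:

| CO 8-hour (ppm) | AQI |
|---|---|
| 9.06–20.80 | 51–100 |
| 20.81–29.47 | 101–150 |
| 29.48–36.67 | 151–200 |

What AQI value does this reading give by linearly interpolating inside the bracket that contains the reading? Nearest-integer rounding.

CO: 35.33 lies in 29.48–36.67, so I_lo=151, I_hi=200, C_lo=29.48, C_hi=36.67.
(200−151)/(36.67−29.48) × (35.33−29.48) + 151 = 49/7.19 × 5.85 + 151 ≈ 190.87 → 191.

191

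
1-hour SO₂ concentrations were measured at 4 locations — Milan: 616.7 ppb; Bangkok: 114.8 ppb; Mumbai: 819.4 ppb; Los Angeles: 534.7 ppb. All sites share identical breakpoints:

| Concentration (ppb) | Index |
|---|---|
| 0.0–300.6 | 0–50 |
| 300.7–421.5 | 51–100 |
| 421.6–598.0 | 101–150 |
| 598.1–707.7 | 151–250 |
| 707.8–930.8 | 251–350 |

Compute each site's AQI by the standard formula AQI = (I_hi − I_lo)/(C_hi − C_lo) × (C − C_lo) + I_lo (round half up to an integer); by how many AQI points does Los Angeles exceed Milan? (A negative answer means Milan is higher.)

Milan: 616.7 ∈ [598.1, 707.7] ↔ index [151, 250].
151 + (616.7−598.1)·(250−151)/(707.7−598.1) = 151 + 18.6·99/109.6 ≈ 167.80, so AQI = 168.
Bangkok: 114.8 ∈ [0.0, 300.6] ↔ index [0, 50].
0 + (114.8−0.0)·(50−0)/(300.6−0.0) = 0 + 114.8·50/300.6 ≈ 19.10, so AQI = 19.
Mumbai: 819.4 lies in 707.8–930.8, so I_lo=251, I_hi=350, C_lo=707.8, C_hi=930.8.
(350−251)/(930.8−707.8) × (819.4−707.8) + 251 = 99/223.0 × 111.6 + 251 ≈ 300.54 → 301.
Los Angeles 534.7: bracket 421.6–598.0 → index 101–150; slope 49/176.4, offset 113.1.
AQI = 101 + 49/176.4·113.1 ≈ 132.42 ⇒ 132.
AQIs: Milan=168, Bangkok=19, Mumbai=301, Los Angeles=132. Los Angeles (132) − Milan (168) = -36.

-36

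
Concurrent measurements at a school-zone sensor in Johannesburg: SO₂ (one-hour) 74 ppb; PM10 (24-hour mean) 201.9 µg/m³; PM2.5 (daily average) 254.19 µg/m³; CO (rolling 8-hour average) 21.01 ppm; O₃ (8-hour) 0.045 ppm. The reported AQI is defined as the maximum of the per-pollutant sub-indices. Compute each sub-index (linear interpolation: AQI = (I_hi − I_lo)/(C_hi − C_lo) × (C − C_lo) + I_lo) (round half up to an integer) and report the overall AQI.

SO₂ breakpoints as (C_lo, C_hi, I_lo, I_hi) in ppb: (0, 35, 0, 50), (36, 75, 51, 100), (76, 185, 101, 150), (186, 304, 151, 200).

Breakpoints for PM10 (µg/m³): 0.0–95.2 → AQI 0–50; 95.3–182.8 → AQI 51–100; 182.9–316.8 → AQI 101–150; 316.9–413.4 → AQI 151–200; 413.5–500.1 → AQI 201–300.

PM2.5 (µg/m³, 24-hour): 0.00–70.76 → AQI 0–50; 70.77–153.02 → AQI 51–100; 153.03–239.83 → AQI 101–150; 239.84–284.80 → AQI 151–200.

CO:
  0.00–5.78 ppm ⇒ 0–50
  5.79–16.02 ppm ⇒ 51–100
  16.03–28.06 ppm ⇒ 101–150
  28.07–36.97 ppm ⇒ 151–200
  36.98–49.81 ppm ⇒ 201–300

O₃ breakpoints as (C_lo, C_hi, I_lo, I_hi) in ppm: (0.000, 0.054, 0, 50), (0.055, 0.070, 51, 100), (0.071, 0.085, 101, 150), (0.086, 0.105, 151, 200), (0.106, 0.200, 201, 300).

SO₂: row 36–75 (AQI 51–100). (100−51)·(74−36)/(75−36) + 51 = 49·38/39 + 51 ≈ 98.74 → 99.
PM10: 201.9 ∈ [182.9, 316.8] ↔ index [101, 150].
101 + (201.9−182.9)·(150−101)/(316.8−182.9) = 101 + 19.0·49/133.9 ≈ 107.95, so AQI = 108.
PM2.5: 254.19 lies in 239.84–284.80, so I_lo=151, I_hi=200, C_lo=239.84, C_hi=284.80.
(200−151)/(284.80−239.84) × (254.19−239.84) + 151 = 49/44.96 × 14.35 + 151 ≈ 166.64 → 167.
CO 21.01: bracket 16.03–28.06 → index 101–150; slope 49/12.03, offset 4.98.
AQI = 101 + 49/12.03·4.98 ≈ 121.28 ⇒ 121.
O₃: 0.045 lies in 0.000–0.054, so I_lo=0, I_hi=50, C_lo=0.000, C_hi=0.054.
(50−0)/(0.054−0.000) × (0.045−0.000) + 0 = 50/0.054 × 0.045 + 0 ≈ 41.67 → 42.
Sub-indices: SO₂→99, PM10→108, PM2.5→167, CO→121, O₃→42. Overall AQI = max = 167; dominant pollutant is PM2.5.

167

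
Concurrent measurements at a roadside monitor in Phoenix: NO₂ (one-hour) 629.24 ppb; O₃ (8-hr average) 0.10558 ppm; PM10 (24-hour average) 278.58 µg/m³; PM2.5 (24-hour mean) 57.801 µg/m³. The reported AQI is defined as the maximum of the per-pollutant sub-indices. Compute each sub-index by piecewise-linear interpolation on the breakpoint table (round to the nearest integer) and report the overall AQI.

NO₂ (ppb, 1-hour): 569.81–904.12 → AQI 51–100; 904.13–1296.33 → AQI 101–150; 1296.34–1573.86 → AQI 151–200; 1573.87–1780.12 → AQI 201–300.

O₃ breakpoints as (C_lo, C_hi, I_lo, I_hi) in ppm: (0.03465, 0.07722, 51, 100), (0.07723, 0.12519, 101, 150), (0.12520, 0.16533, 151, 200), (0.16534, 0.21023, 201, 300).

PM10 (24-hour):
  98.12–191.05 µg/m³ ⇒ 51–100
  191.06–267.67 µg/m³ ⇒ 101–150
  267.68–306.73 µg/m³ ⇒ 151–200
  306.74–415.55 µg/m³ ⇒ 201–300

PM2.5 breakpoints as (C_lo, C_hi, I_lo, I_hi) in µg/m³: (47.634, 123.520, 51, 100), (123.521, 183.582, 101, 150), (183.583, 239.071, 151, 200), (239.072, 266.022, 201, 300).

NO₂: 629.24 lies in 569.81–904.12, so I_lo=51, I_hi=100, C_lo=569.81, C_hi=904.12.
(100−51)/(904.12−569.81) × (629.24−569.81) + 51 = 49/334.31 × 59.43 + 51 ≈ 59.71 → 60.
O₃: row 0.07723–0.12519 (AQI 101–150). (150−101)·(0.10558−0.07723)/(0.12519−0.07723) + 101 = 49·0.02835/0.04796 + 101 ≈ 129.96 → 130.
PM10 278.58: bracket 267.68–306.73 → index 151–200; slope 49/39.05, offset 10.90.
AQI = 151 + 49/39.05·10.90 ≈ 164.68 ⇒ 165.
PM2.5: 57.801 ∈ [47.634, 123.520] ↔ index [51, 100].
51 + (57.801−47.634)·(100−51)/(123.520−47.634) = 51 + 10.167·49/75.886 ≈ 57.56, so AQI = 58.
Sub-indices: NO₂→60, O₃→130, PM10→165, PM2.5→58. Overall AQI = max = 165; dominant pollutant is PM10.

165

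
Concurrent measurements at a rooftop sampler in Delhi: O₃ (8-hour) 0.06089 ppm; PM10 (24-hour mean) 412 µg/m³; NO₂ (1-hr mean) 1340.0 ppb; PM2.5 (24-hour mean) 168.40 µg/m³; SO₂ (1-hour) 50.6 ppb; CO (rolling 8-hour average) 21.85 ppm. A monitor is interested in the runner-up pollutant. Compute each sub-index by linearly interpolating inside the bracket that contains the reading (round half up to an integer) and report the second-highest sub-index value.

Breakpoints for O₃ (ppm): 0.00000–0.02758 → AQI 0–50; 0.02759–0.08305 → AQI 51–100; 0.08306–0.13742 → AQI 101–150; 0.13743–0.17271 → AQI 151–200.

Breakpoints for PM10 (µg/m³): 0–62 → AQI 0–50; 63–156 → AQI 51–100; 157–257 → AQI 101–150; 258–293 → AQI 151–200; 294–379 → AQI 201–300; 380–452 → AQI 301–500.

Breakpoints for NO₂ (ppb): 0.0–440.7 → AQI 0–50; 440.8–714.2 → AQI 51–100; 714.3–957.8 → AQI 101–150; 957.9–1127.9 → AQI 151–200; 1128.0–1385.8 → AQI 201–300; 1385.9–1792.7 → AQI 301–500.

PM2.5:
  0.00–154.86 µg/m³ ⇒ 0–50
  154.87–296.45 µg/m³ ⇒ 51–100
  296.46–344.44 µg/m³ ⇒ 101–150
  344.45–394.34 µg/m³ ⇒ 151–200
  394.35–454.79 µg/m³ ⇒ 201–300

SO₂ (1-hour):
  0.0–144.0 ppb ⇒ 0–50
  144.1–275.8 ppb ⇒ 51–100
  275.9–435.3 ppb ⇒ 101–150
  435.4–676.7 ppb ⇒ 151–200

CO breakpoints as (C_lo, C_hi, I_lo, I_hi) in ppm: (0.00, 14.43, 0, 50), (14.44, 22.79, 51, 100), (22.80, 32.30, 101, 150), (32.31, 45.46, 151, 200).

O₃ 0.06089: bracket 0.02759–0.08305 → index 51–100; slope 49/0.05546, offset 0.03330.
AQI = 51 + 49/0.05546·0.03330 ≈ 80.42 ⇒ 80.
PM10: 412 lies in 380–452, so I_lo=301, I_hi=500, C_lo=380, C_hi=452.
(500−301)/(452−380) × (412−380) + 301 = 199/72 × 32 + 301 ≈ 389.44 → 389.
NO₂: row 1128.0–1385.8 (AQI 201–300). (300−201)·(1340.0−1128.0)/(1385.8−1128.0) + 201 = 99·212.0/257.8 + 201 ≈ 282.41 → 282.
PM2.5 168.40: bracket 154.87–296.45 → index 51–100; slope 49/141.58, offset 13.53.
AQI = 51 + 49/141.58·13.53 ≈ 55.68 ⇒ 56.
SO₂: 50.6 lies in 0.0–144.0, so I_lo=0, I_hi=50, C_lo=0.0, C_hi=144.0.
(50−0)/(144.0−0.0) × (50.6−0.0) + 0 = 50/144.0 × 50.6 + 0 ≈ 17.57 → 18.
CO 21.85: bracket 14.44–22.79 → index 51–100; slope 49/8.35, offset 7.41.
AQI = 51 + 49/8.35·7.41 ≈ 94.48 ⇒ 94.
Sub-indices: O₃→80, PM10→389, NO₂→282, PM2.5→56, SO₂→18, CO→94. Ranked high→low: 389, 282, 94, 80, 56, 18. Second-highest sub-index = 282.

282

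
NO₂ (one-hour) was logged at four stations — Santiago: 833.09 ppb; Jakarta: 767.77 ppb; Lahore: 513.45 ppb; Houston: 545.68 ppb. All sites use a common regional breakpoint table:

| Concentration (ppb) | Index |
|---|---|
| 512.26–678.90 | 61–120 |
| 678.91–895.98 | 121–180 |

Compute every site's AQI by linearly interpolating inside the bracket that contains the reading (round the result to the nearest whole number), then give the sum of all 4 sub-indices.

Santiago: row 678.91–895.98 (AQI 121–180). (180−121)·(833.09−678.91)/(895.98−678.91) + 121 = 59·154.18/217.07 + 121 ≈ 162.91 → 163.
Jakarta: 767.77 lies in 678.91–895.98, so I_lo=121, I_hi=180, C_lo=678.91, C_hi=895.98.
(180−121)/(895.98−678.91) × (767.77−678.91) + 121 = 59/217.07 × 88.86 + 121 ≈ 145.15 → 145.
Lahore: 513.45 lies in 512.26–678.90, so I_lo=61, I_hi=120, C_lo=512.26, C_hi=678.90.
(120−61)/(678.90−512.26) × (513.45−512.26) + 61 = 59/166.64 × 1.19 + 61 ≈ 61.42 → 61.
Houston: 545.68 lies in 512.26–678.90, so I_lo=61, I_hi=120, C_lo=512.26, C_hi=678.90.
(120−61)/(678.90−512.26) × (545.68−512.26) + 61 = 59/166.64 × 33.42 + 61 ≈ 72.83 → 73.
AQIs: Santiago=163, Jakarta=145, Lahore=61, Houston=73. Sum = 163 + 145 + 61 + 73 = 442.

442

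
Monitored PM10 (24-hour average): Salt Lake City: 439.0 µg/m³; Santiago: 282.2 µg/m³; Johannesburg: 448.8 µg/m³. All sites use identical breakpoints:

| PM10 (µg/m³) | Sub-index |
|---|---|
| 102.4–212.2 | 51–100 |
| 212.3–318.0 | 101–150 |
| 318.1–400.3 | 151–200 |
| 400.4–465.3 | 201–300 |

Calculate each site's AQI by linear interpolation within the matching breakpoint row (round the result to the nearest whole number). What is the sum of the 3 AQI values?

Salt Lake City: row 400.4–465.3 (AQI 201–300). (300−201)·(439.0−400.4)/(465.3−400.4) + 201 = 99·38.6/64.9 + 201 ≈ 259.88 → 260.
Santiago: 282.2 ∈ [212.3, 318.0] ↔ index [101, 150].
101 + (282.2−212.3)·(150−101)/(318.0−212.3) = 101 + 69.9·49/105.7 ≈ 133.40, so AQI = 133.
Johannesburg: row 400.4–465.3 (AQI 201–300). (300−201)·(448.8−400.4)/(465.3−400.4) + 201 = 99·48.4/64.9 + 201 ≈ 274.83 → 275.
AQIs: Salt Lake City=260, Santiago=133, Johannesburg=275. Sum = 260 + 133 + 275 = 668.

668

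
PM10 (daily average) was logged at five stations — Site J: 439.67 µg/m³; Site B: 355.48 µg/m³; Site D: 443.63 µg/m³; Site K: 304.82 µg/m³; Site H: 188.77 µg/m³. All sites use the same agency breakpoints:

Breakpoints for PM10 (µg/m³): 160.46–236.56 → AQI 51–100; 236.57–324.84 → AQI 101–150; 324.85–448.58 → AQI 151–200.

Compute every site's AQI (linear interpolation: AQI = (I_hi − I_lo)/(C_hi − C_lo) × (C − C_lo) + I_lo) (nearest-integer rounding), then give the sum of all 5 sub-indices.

765

Site J 439.67: bracket 324.85–448.58 → index 151–200; slope 49/123.73, offset 114.82.
AQI = 151 + 49/123.73·114.82 ≈ 196.47 ⇒ 196.
Site B: row 324.85–448.58 (AQI 151–200). (200−151)·(355.48−324.85)/(448.58−324.85) + 151 = 49·30.63/123.73 + 151 ≈ 163.13 → 163.
Site D 443.63: bracket 324.85–448.58 → index 151–200; slope 49/123.73, offset 118.78.
AQI = 151 + 49/123.73·118.78 ≈ 198.04 ⇒ 198.
Site K: 304.82 ∈ [236.57, 324.84] ↔ index [101, 150].
101 + (304.82−236.57)·(150−101)/(324.84−236.57) = 101 + 68.25·49/88.27 ≈ 138.89, so AQI = 139.
Site H 188.77: bracket 160.46–236.56 → index 51–100; slope 49/76.10, offset 28.31.
AQI = 51 + 49/76.10·28.31 ≈ 69.23 ⇒ 69.
AQIs: Site J=196, Site B=163, Site D=198, Site K=139, Site H=69. Sum = 196 + 163 + 198 + 139 + 69 = 765.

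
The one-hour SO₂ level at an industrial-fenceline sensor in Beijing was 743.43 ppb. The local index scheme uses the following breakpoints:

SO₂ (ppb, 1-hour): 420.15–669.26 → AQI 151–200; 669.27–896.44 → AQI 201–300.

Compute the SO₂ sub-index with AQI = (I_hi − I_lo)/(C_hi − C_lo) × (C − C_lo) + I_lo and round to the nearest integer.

SO₂: row 669.27–896.44 (AQI 201–300). (300−201)·(743.43−669.27)/(896.44−669.27) + 201 = 99·74.16/227.17 + 201 ≈ 233.32 → 233.

233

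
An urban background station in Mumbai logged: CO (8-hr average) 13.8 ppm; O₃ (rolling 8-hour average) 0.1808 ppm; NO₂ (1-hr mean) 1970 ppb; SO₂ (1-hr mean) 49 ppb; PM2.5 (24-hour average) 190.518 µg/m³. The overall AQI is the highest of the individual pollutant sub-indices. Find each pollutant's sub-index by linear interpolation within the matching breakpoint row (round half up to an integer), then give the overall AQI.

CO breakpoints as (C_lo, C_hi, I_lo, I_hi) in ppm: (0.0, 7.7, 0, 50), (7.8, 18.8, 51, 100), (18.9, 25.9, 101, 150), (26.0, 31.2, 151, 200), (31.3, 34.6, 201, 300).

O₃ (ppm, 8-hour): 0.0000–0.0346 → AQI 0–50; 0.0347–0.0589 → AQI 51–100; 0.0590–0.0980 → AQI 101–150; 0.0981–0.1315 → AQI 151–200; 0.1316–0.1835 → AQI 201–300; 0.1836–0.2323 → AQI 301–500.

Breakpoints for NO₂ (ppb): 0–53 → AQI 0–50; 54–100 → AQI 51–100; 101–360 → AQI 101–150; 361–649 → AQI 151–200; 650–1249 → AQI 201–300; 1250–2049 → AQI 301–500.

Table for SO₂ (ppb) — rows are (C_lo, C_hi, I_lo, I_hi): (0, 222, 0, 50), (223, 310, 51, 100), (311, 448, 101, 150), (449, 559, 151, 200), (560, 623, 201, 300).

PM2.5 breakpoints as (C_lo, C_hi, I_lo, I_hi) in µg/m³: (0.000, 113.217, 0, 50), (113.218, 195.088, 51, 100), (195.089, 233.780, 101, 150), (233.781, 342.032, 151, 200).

CO: 13.8 lies in 7.8–18.8, so I_lo=51, I_hi=100, C_lo=7.8, C_hi=18.8.
(100−51)/(18.8−7.8) × (13.8−7.8) + 51 = 49/11.0 × 6.0 + 51 ≈ 77.73 → 78.
O₃: 0.1808 ∈ [0.1316, 0.1835] ↔ index [201, 300].
201 + (0.1808−0.1316)·(300−201)/(0.1835−0.1316) = 201 + 0.0492·99/0.0519 ≈ 294.85, so AQI = 295.
NO₂ 1970: bracket 1250–2049 → index 301–500; slope 199/799, offset 720.
AQI = 301 + 199/799·720 ≈ 480.32 ⇒ 480.
SO₂: 49 ∈ [0, 222] ↔ index [0, 50].
0 + (49−0)·(50−0)/(222−0) = 0 + 49·50/222 ≈ 11.04, so AQI = 11.
PM2.5: row 113.218–195.088 (AQI 51–100). (100−51)·(190.518−113.218)/(195.088−113.218) + 51 = 49·77.300/81.870 + 51 ≈ 97.26 → 97.
Sub-indices: CO→78, O₃→295, NO₂→480, SO₂→11, PM2.5→97. Overall AQI = max = 480; dominant pollutant is NO₂.

480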